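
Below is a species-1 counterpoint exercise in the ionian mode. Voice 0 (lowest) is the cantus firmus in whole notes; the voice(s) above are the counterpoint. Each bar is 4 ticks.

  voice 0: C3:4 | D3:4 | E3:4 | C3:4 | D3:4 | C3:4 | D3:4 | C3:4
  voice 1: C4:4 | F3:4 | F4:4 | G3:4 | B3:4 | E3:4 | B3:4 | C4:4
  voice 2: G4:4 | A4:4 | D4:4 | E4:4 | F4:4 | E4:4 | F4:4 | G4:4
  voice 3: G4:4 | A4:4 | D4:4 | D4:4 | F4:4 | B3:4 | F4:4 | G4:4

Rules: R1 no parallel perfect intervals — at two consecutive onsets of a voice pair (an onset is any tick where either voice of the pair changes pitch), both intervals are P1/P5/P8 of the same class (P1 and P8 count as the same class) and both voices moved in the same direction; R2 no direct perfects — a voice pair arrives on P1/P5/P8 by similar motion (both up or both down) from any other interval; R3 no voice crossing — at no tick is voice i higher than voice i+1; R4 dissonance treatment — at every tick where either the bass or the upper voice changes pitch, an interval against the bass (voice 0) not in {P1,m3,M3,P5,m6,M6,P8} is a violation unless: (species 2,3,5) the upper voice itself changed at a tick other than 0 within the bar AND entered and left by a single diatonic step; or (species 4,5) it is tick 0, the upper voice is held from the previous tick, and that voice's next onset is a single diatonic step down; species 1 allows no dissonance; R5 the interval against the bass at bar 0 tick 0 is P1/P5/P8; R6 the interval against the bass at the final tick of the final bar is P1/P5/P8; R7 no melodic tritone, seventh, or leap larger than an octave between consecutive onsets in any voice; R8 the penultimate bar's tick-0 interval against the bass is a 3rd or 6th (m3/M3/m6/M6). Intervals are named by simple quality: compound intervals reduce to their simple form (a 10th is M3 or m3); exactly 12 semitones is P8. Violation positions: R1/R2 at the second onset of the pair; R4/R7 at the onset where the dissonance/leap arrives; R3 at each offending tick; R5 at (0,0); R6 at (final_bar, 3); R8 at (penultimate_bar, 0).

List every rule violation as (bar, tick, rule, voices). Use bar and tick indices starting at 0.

(1, 0, R1, (0, 2))
(1, 0, R1, (0, 3))
(1, 0, R1, (2, 3))
(2, 0, R1, (2, 3))
(2, 0, R3, (1, 2))
(2, 0, R4, (0, 1))
(2, 0, R4, (0, 2))
(2, 0, R4, (0, 3))
(2, 1, R3, (1, 2))
(2, 2, R3, (1, 2))
(2, 3, R3, (1, 2))
(3, 0, R2, (0, 1))
(3, 0, R3, (2, 3))
(3, 0, R4, (0, 3))
(3, 0, R7, (1,))
(3, 1, R3, (2, 3))
(3, 2, R3, (2, 3))
(3, 3, R3, (2, 3))
(4, 0, R2, (2, 3))
(5, 0, R2, (1, 2))
(5, 0, R2, (1, 3))
(5, 0, R3, (2, 3))
(5, 0, R4, (0, 3))
(5, 0, R7, (3,))
(5, 1, R3, (2, 3))
(5, 2, R3, (2, 3))
(5, 3, R3, (2, 3))
(6, 0, R2, (2, 3))
(6, 0, R7, (3,))
(7, 0, R1, (2, 3))
(7, 0, R2, (1, 2))
(7, 0, R2, (1, 3))

bar 0: v0=C3 v1=C4 v2=G4 v3=G4 downbeat P5
bar 1: v0=D3 v1=F3 v2=A4 v3=A4 downbeat P5
bar 2: v0=E3 v1=F4 v2=D4 v3=D4 downbeat m7
bar 3: v0=C3 v1=G3 v2=E4 v3=D4 downbeat M2
bar 4: v0=D3 v1=B3 v2=F4 v3=F4 downbeat m3
bar 5: v0=C3 v1=E3 v2=E4 v3=B3 downbeat M7
bar 6: v0=D3 v1=B3 v2=F4 v3=F4 downbeat m3
bar 7: v0=C3 v1=C4 v2=G4 v3=G4 downbeat P5
  -> R1 @ bar 1 tick 0 v(0, 2): C3/G4 P5 -> D3/A4 P5 similar
  -> R1 @ bar 1 tick 0 v(0, 3): C3/G4 P5 -> D3/A4 P5 similar
  -> R1 @ bar 1 tick 0 v(2, 3): G4/G4 P1 -> A4/A4 P1 similar
  -> R1 @ bar 2 tick 0 v(2, 3): A4/A4 P1 -> D4/D4 P1 similar
  -> R3 @ bar 2 tick 0 v(1, 2): F4 above D4
  -> R4 @ bar 2 tick 0 v(0, 1): E3/F4 m2 untreated
  -> R4 @ bar 2 tick 0 v(0, 2): E3/D4 m7 untreated
  -> R4 @ bar 2 tick 0 v(0, 3): E3/D4 m7 untreated
  -> R3 @ bar 2 tick 1 v(1, 2): F4 above D4
  -> R3 @ bar 2 tick 2 v(1, 2): F4 above D4
  -> R3 @ bar 2 tick 3 v(1, 2): F4 above D4
  -> R2 @ bar 3 tick 0 v(0, 1): E3/F4 m2 -> C3/G3 P5 similar
  -> R3 @ bar 3 tick 0 v(2, 3): E4 above D4
  -> R4 @ bar 3 tick 0 v(0, 3): C3/D4 M2 untreated
  -> R7 @ bar 3 tick 0 v(1,): F4->G3 leap 10st
  -> R3 @ bar 3 tick 1 v(2, 3): E4 above D4
  -> R3 @ bar 3 tick 2 v(2, 3): E4 above D4
  -> R3 @ bar 3 tick 3 v(2, 3): E4 above D4
  -> R2 @ bar 4 tick 0 v(2, 3): E4/D4 M2 -> F4/F4 P1 similar
  -> R2 @ bar 5 tick 0 v(1, 2): B3/F4 TT -> E3/E4 P8 similar
  -> R2 @ bar 5 tick 0 v(1, 3): B3/F4 TT -> E3/B3 P5 similar
  -> R3 @ bar 5 tick 0 v(2, 3): E4 above B3
  -> R4 @ bar 5 tick 0 v(0, 3): C3/B3 M7 untreated
  -> R7 @ bar 5 tick 0 v(3,): F4->B3 leap 6st
  -> R3 @ bar 5 tick 1 v(2, 3): E4 above B3
  -> R3 @ bar 5 tick 2 v(2, 3): E4 above B3
  -> R3 @ bar 5 tick 3 v(2, 3): E4 above B3
  -> R2 @ bar 6 tick 0 v(2, 3): E4/B3 P4 -> F4/F4 P1 similar
  -> R7 @ bar 6 tick 0 v(3,): B3->F4 leap 6st
  -> R1 @ bar 7 tick 0 v(2, 3): F4/F4 P1 -> G4/G4 P1 similar
  -> R2 @ bar 7 tick 0 v(1, 2): B3/F4 TT -> C4/G4 P5 similar
  -> R2 @ bar 7 tick 0 v(1, 3): B3/F4 TT -> C4/G4 P5 similar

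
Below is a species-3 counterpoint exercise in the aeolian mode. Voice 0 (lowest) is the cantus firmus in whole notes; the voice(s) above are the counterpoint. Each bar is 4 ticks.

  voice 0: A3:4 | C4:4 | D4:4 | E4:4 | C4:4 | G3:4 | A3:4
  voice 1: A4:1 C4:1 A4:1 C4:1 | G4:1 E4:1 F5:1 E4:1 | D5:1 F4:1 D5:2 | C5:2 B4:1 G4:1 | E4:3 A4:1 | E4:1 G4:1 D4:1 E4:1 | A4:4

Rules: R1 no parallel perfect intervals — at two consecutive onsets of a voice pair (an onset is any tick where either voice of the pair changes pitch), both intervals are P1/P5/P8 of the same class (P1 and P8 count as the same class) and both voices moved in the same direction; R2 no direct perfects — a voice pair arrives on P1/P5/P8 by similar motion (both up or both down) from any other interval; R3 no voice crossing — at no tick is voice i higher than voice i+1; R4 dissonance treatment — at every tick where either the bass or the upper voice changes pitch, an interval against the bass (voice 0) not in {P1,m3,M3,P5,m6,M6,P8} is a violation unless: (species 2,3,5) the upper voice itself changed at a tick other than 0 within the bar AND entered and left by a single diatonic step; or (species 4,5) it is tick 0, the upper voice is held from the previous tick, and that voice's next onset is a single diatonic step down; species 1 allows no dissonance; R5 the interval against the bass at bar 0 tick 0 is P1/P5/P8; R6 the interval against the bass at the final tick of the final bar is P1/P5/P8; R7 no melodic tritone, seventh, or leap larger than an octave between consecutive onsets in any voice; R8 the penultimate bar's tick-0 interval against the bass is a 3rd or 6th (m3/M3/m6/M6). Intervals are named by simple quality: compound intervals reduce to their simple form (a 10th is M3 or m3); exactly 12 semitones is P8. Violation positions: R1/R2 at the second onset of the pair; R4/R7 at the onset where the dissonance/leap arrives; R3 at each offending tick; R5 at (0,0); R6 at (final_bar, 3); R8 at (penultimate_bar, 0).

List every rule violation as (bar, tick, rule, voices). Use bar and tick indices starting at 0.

bar 0: v0=A3 v1=A4 downbeat P8
bar 1: v0=C4 v1=G4 downbeat P5
bar 2: v0=D4 v1=D5 downbeat P8
bar 3: v0=E4 v1=C5 downbeat m6
bar 4: v0=C4 v1=E4 downbeat M3
bar 5: v0=G3 v1=E4 downbeat M6
bar 6: v0=A3 v1=A4 downbeat P8
  -> R2 @ bar 1 tick 0 v(0, 1): A3/C4 m3 -> C4/G4 P5 similar
  -> R4 @ bar 1 tick 2 v(0, 1): C4/F5 P4 untreated
  -> R7 @ bar 1 tick 2 v(1,): E4->F5 leap 13st
  -> R7 @ bar 1 tick 3 v(1,): F5->E4 leap 13st
  -> R2 @ bar 2 tick 0 v(0, 1): C4/E4 M3 -> D4/D5 P8 similar
  -> R7 @ bar 2 tick 0 v(1,): E4->D5 leap 10st
  -> R2 @ bar 6 tick 0 v(0, 1): G3/E4 M6 -> A3/A4 P8 similar

(1, 0, R2, (0, 1))
(1, 2, R4, (0, 1))
(1, 2, R7, (1,))
(1, 3, R7, (1,))
(2, 0, R2, (0, 1))
(2, 0, R7, (1,))
(6, 0, R2, (0, 1))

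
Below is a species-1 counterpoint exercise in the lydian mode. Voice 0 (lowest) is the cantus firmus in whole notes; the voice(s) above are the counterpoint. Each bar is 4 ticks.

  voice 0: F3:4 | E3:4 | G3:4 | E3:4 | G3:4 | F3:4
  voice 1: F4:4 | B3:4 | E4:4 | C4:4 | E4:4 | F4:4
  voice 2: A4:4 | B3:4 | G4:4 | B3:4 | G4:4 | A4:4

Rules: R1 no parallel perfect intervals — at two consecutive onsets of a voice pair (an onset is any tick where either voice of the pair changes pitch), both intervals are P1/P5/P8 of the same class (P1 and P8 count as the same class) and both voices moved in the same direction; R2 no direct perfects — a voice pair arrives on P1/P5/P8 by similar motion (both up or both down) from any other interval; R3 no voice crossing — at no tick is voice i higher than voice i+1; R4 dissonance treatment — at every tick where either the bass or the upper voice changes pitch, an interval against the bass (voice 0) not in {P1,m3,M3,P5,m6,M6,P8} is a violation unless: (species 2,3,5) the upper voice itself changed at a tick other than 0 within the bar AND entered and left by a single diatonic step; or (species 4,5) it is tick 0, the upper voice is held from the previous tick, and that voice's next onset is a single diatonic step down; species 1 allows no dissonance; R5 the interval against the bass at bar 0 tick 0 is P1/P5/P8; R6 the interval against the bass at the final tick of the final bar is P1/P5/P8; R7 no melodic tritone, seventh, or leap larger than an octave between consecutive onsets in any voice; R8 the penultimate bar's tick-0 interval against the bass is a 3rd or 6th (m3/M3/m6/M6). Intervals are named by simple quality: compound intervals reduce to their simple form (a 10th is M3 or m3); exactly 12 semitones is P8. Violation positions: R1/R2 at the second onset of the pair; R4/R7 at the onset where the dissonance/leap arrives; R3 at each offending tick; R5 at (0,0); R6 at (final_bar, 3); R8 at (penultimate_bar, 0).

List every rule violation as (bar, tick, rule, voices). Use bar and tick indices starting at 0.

bar 0: v0=F3 v1=F4 v2=A4 downbeat M3
bar 1: v0=E3 v1=B3 v2=B3 downbeat P5
bar 2: v0=G3 v1=E4 v2=G4 downbeat P8
bar 3: v0=E3 v1=C4 v2=B3 downbeat P5
bar 4: v0=G3 v1=E4 v2=G4 downbeat P8
bar 5: v0=F3 v1=F4 v2=A4 downbeat M3
  -> R5 @ bar 0 tick 0 v(0, 2): opens on M3
  -> R2 @ bar 1 tick 0 v(0, 1): F3/F4 P8 -> E3/B3 P5 similar
  -> R2 @ bar 1 tick 0 v(0, 2): F3/A4 M3 -> E3/B3 P5 similar
  -> R2 @ bar 1 tick 0 v(1, 2): F4/A4 M3 -> B3/B3 P1 similar
  -> R7 @ bar 1 tick 0 v(1,): F4->B3 leap 6st
  -> R7 @ bar 1 tick 0 v(2,): A4->B3 leap 10st
  -> R2 @ bar 2 tick 0 v(0, 2): E3/B3 P5 -> G3/G4 P8 similar
  -> R2 @ bar 3 tick 0 v(0, 2): G3/G4 P8 -> E3/B3 P5 similar
  -> R3 @ bar 3 tick 0 v(1, 2): C4 above B3
  -> R3 @ bar 3 tick 1 v(1, 2): C4 above B3
  -> R3 @ bar 3 tick 2 v(1, 2): C4 above B3
  -> R3 @ bar 3 tick 3 v(1, 2): C4 above B3
  -> R2 @ bar 4 tick 0 v(0, 2): E3/B3 P5 -> G3/G4 P8 similar
  -> R8 @ bar 4 tick 0 v(0, 2): penult P8 not 3rd/6th
  -> R6 @ bar 5 tick 3 v(0, 2): closes on M3

(0, 0, R5, (0, 2))
(1, 0, R2, (0, 1))
(1, 0, R2, (0, 2))
(1, 0, R2, (1, 2))
(1, 0, R7, (1,))
(1, 0, R7, (2,))
(2, 0, R2, (0, 2))
(3, 0, R2, (0, 2))
(3, 0, R3, (1, 2))
(3, 1, R3, (1, 2))
(3, 2, R3, (1, 2))
(3, 3, R3, (1, 2))
(4, 0, R2, (0, 2))
(4, 0, R8, (0, 2))
(5, 3, R6, (0, 2))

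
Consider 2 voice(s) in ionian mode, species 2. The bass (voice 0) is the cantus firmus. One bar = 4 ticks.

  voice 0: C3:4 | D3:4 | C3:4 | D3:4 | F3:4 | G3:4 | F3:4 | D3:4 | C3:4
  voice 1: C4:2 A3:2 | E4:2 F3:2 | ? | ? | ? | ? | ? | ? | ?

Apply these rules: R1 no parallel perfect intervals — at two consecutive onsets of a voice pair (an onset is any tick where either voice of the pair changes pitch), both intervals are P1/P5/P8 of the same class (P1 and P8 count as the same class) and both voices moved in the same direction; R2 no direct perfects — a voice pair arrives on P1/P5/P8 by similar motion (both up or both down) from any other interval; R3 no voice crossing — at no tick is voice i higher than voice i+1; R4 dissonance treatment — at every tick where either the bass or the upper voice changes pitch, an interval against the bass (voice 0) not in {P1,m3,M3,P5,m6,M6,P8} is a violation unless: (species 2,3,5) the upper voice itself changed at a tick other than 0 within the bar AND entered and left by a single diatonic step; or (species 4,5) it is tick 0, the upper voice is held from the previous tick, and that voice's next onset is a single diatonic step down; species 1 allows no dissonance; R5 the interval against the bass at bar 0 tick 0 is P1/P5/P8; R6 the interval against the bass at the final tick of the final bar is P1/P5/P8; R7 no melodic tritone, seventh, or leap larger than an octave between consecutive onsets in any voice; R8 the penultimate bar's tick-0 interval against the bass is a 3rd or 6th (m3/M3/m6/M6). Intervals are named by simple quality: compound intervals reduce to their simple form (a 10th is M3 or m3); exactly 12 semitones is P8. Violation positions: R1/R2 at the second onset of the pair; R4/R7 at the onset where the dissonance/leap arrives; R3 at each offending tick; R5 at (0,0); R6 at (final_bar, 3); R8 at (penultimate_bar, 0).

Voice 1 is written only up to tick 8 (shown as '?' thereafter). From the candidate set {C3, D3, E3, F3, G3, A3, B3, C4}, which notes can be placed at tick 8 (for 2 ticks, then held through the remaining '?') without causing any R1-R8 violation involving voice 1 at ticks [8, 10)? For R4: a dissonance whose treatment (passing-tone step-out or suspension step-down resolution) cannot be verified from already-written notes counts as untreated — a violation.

C3: violates R2
D3: violates R4
E3: legal
F3: violates R4
G3: legal
A3: legal
B3: violates R4,R7
C4: legal

{A3, C4, E3, G3}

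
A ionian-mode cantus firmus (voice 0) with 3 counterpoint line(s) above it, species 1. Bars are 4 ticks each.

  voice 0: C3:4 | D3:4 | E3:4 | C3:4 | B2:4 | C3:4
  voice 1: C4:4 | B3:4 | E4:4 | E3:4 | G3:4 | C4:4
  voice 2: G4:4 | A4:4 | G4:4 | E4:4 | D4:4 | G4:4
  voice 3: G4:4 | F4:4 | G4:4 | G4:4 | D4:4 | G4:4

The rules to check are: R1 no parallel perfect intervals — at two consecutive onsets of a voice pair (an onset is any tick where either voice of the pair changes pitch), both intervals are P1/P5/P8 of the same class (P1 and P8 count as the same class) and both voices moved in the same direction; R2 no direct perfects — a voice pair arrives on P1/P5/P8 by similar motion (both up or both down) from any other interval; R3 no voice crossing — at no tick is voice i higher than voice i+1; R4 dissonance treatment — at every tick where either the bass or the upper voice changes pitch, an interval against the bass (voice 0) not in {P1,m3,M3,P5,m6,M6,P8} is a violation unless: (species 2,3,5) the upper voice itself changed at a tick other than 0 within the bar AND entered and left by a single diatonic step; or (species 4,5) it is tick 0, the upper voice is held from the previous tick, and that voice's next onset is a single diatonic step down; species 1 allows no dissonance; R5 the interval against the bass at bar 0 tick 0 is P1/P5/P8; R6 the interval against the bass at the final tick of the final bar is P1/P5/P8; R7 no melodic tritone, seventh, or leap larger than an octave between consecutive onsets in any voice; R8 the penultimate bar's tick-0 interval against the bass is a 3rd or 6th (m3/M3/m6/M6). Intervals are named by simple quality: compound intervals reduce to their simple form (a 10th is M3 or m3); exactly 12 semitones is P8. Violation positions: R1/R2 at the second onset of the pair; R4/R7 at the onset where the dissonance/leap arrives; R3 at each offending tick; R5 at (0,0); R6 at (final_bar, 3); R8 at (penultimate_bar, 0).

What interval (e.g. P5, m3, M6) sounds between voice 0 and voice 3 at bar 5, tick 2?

voice 0=C3 voice 3=G4 -> P5

P5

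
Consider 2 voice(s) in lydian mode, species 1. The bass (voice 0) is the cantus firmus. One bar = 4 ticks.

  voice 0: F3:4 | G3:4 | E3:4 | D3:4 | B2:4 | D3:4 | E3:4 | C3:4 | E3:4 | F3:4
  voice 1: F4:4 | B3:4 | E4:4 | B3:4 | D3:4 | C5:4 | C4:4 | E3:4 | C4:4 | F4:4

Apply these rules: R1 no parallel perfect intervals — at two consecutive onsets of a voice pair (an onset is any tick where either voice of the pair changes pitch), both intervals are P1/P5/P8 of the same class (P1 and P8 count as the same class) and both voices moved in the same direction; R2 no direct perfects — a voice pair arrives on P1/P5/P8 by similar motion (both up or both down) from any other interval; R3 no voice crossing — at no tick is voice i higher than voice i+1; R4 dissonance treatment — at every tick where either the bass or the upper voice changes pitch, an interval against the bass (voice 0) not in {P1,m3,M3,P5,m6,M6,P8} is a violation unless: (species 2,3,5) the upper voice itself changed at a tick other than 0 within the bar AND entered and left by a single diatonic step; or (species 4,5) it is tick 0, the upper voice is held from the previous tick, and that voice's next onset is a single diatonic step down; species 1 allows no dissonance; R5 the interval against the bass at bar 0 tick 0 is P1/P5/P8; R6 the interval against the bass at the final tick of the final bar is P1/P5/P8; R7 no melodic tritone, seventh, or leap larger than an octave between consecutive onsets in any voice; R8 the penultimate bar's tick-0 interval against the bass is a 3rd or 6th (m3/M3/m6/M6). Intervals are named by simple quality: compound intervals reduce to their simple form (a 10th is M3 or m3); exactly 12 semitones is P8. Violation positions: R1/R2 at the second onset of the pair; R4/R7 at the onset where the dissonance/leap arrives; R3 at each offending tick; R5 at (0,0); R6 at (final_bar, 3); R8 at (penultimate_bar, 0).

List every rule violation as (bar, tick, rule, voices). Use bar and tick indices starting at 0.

(1, 0, R7, (1,))
(5, 0, R4, (0, 1))
(5, 0, R7, (1,))
(9, 0, R2, (0, 1))

bar 0: v0=F3 v1=F4 downbeat P8
bar 1: v0=G3 v1=B3 downbeat M3
bar 2: v0=E3 v1=E4 downbeat P8
bar 3: v0=D3 v1=B3 downbeat M6
bar 4: v0=B2 v1=D3 downbeat m3
bar 5: v0=D3 v1=C5 downbeat m7
bar 6: v0=E3 v1=C4 downbeat m6
bar 7: v0=C3 v1=E3 downbeat M3
bar 8: v0=E3 v1=C4 downbeat m6
bar 9: v0=F3 v1=F4 downbeat P8
  -> R7 @ bar 1 tick 0 v(1,): F4->B3 leap 6st
  -> R4 @ bar 5 tick 0 v(0, 1): D3/C5 m7 untreated
  -> R7 @ bar 5 tick 0 v(1,): D3->C5 leap 22st
  -> R2 @ bar 9 tick 0 v(0, 1): E3/C4 m6 -> F3/F4 P8 similar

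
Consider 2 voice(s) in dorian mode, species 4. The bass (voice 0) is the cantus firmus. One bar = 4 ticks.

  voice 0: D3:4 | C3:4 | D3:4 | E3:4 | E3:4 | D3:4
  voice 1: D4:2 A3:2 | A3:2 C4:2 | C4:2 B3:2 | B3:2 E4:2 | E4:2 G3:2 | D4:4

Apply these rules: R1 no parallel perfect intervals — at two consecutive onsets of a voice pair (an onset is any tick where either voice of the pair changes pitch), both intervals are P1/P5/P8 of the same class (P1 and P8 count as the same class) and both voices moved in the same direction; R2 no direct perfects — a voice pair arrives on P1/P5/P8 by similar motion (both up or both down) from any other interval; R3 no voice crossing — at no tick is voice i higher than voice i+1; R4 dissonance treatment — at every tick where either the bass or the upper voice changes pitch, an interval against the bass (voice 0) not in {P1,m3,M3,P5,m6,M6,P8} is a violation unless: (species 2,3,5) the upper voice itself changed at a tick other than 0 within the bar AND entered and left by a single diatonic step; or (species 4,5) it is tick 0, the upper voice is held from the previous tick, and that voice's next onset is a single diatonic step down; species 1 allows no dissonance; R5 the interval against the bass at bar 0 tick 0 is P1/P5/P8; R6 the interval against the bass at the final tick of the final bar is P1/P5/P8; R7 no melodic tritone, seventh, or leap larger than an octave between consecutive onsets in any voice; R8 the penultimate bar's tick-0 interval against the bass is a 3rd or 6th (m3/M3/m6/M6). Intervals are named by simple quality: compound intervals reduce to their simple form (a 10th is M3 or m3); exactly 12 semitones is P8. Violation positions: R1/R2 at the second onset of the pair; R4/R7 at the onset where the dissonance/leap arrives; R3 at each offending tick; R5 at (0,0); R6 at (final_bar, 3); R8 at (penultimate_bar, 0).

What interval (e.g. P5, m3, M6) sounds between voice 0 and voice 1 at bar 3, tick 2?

P8

voice 0=E3 voice 1=E4 -> P8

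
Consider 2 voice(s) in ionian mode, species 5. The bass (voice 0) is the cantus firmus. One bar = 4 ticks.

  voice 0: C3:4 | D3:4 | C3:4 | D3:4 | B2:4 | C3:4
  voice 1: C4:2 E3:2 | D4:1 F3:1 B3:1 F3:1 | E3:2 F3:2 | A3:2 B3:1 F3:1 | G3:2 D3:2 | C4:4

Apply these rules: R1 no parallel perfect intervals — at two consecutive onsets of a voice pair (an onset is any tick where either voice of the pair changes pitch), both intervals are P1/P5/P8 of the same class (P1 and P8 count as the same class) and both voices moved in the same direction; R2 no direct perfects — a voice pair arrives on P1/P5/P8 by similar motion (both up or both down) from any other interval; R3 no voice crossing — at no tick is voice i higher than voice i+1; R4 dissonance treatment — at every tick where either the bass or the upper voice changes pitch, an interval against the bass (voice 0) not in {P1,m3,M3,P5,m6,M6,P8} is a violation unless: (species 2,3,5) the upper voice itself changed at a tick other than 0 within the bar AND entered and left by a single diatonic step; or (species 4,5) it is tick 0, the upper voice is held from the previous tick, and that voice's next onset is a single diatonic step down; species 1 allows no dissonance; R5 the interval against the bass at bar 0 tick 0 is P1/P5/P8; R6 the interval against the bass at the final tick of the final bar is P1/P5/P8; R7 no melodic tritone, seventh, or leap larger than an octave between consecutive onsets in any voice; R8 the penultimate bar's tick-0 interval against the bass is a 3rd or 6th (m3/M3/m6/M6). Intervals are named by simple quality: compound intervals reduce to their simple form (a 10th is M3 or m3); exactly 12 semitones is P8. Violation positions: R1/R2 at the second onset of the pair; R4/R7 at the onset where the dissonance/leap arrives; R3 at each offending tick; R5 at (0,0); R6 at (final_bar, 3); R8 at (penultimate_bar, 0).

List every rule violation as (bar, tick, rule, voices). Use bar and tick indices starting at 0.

(1, 0, R2, (0, 1))
(1, 0, R7, (1,))
(1, 2, R7, (1,))
(1, 3, R7, (1,))
(2, 2, R4, (0, 1))
(3, 0, R2, (0, 1))
(3, 3, R7, (1,))
(5, 0, R2, (0, 1))
(5, 0, R7, (1,))

bar 0: v0=C3 v1=C4 downbeat P8
bar 1: v0=D3 v1=D4 downbeat P8
bar 2: v0=C3 v1=E3 downbeat M3
bar 3: v0=D3 v1=A3 downbeat P5
bar 4: v0=B2 v1=G3 downbeat m6
bar 5: v0=C3 v1=C4 downbeat P8
  -> R2 @ bar 1 tick 0 v(0, 1): C3/E3 M3 -> D3/D4 P8 similar
  -> R7 @ bar 1 tick 0 v(1,): E3->D4 leap 10st
  -> R7 @ bar 1 tick 2 v(1,): F3->B3 leap 6st
  -> R7 @ bar 1 tick 3 v(1,): B3->F3 leap 6st
  -> R4 @ bar 2 tick 2 v(0, 1): C3/F3 P4 untreated
  -> R2 @ bar 3 tick 0 v(0, 1): C3/F3 P4 -> D3/A3 P5 similar
  -> R7 @ bar 3 tick 3 v(1,): B3->F3 leap 6st
  -> R2 @ bar 5 tick 0 v(0, 1): B2/D3 m3 -> C3/C4 P8 similar
  -> R7 @ bar 5 tick 0 v(1,): D3->C4 leap 10st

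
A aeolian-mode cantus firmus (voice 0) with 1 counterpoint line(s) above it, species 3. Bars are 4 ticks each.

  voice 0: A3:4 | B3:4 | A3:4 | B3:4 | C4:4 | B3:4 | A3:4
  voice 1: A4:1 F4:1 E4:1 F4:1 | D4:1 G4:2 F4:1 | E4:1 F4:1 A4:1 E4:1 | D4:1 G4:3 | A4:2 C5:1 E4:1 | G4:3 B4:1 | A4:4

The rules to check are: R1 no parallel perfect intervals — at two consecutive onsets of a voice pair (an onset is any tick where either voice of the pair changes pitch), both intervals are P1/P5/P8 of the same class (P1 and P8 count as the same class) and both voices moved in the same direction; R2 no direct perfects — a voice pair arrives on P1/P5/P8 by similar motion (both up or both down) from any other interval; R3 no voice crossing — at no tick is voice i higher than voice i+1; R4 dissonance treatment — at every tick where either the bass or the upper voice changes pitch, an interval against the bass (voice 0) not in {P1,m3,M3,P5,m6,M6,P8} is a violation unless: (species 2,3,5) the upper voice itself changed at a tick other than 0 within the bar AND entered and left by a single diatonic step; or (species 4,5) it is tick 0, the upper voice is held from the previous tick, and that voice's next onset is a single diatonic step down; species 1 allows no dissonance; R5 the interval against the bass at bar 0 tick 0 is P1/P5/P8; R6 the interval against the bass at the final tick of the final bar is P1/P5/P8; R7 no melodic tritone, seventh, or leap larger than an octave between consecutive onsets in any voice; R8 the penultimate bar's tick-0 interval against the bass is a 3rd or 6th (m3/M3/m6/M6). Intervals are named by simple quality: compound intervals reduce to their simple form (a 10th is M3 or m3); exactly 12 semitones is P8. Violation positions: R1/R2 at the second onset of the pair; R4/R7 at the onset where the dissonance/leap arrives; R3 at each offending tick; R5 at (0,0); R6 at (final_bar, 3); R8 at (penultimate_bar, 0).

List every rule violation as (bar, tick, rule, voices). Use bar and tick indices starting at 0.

(2, 0, R2, (0, 1))
(6, 0, R1, (0, 1))

bar 0: v0=A3 v1=A4 downbeat P8
bar 1: v0=B3 v1=D4 downbeat m3
bar 2: v0=A3 v1=E4 downbeat P5
bar 3: v0=B3 v1=D4 downbeat m3
bar 4: v0=C4 v1=A4 downbeat M6
bar 5: v0=B3 v1=G4 downbeat m6
bar 6: v0=A3 v1=A4 downbeat P8
  -> R2 @ bar 2 tick 0 v(0, 1): B3/F4 TT -> A3/E4 P5 similar
  -> R1 @ bar 6 tick 0 v(0, 1): B3/B4 P8 -> A3/A4 P8 similar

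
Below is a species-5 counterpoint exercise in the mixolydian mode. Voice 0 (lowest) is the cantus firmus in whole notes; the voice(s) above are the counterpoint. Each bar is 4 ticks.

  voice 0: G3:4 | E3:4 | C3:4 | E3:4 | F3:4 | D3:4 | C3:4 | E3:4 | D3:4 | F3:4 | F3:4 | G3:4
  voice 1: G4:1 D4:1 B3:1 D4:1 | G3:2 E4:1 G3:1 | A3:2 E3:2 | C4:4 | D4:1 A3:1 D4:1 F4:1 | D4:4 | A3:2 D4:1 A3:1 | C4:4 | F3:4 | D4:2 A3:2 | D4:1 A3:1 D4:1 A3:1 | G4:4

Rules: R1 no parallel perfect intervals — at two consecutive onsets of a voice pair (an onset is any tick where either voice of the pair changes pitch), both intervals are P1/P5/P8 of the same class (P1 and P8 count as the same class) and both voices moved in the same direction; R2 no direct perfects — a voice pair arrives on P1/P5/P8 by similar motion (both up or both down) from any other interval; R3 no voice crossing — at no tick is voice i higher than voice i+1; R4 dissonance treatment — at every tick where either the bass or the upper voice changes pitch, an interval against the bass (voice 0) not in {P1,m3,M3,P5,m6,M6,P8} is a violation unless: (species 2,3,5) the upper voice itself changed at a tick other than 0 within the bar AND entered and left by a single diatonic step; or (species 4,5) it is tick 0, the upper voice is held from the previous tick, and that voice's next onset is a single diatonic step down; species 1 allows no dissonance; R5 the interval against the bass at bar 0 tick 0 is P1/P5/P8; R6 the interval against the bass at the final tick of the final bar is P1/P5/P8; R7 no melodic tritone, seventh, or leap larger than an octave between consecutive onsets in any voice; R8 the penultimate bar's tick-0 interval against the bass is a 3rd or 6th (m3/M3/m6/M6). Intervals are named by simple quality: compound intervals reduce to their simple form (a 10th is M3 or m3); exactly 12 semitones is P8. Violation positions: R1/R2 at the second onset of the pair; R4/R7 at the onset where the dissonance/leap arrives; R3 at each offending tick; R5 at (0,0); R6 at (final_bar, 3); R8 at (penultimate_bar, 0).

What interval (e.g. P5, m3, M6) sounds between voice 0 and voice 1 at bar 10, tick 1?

voice 0=F3 voice 1=A3 -> M3

M3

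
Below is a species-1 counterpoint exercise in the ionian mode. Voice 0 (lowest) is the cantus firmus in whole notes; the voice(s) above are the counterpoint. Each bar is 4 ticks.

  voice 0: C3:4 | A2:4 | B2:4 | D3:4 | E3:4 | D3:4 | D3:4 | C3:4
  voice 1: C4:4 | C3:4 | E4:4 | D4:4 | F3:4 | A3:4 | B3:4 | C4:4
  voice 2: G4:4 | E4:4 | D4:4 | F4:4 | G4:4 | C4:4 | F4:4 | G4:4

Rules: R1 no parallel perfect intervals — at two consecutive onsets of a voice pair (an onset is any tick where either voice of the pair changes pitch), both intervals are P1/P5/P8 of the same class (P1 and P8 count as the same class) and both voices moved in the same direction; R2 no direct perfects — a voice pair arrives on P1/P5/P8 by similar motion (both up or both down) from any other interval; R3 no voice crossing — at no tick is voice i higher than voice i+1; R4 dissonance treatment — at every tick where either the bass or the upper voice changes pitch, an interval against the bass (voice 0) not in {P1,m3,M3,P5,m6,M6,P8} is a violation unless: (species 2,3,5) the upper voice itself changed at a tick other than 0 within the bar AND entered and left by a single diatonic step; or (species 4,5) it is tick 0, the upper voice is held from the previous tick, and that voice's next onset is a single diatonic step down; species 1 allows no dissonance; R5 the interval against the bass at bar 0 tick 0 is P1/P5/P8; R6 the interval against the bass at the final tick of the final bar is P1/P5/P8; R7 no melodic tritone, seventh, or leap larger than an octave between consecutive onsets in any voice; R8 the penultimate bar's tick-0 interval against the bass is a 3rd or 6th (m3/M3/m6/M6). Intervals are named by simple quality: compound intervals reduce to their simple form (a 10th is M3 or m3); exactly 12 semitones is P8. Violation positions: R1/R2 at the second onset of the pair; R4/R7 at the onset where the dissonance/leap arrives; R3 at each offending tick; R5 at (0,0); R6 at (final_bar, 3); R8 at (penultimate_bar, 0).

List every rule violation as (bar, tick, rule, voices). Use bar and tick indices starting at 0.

(1, 0, R1, (0, 2))
(2, 0, R3, (1, 2))
(2, 0, R4, (0, 1))
(2, 0, R7, (1,))
(2, 1, R3, (1, 2))
(2, 2, R3, (1, 2))
(2, 3, R3, (1, 2))
(4, 0, R4, (0, 1))
(5, 0, R4, (0, 2))
(7, 0, R2, (1, 2))

bar 0: v0=C3 v1=C4 v2=G4 downbeat P5
bar 1: v0=A2 v1=C3 v2=E4 downbeat P5
bar 2: v0=B2 v1=E4 v2=D4 downbeat m3
bar 3: v0=D3 v1=D4 v2=F4 downbeat m3
bar 4: v0=E3 v1=F3 v2=G4 downbeat m3
bar 5: v0=D3 v1=A3 v2=C4 downbeat m7
bar 6: v0=D3 v1=B3 v2=F4 downbeat m3
bar 7: v0=C3 v1=C4 v2=G4 downbeat P5
  -> R1 @ bar 1 tick 0 v(0, 2): C3/G4 P5 -> A2/E4 P5 similar
  -> R3 @ bar 2 tick 0 v(1, 2): E4 above D4
  -> R4 @ bar 2 tick 0 v(0, 1): B2/E4 P4 untreated
  -> R7 @ bar 2 tick 0 v(1,): C3->E4 leap 16st
  -> R3 @ bar 2 tick 1 v(1, 2): E4 above D4
  -> R3 @ bar 2 tick 2 v(1, 2): E4 above D4
  -> R3 @ bar 2 tick 3 v(1, 2): E4 above D4
  -> R4 @ bar 4 tick 0 v(0, 1): E3/F3 m2 untreated
  -> R4 @ bar 5 tick 0 v(0, 2): D3/C4 m7 untreated
  -> R2 @ bar 7 tick 0 v(1, 2): B3/F4 TT -> C4/G4 P5 similar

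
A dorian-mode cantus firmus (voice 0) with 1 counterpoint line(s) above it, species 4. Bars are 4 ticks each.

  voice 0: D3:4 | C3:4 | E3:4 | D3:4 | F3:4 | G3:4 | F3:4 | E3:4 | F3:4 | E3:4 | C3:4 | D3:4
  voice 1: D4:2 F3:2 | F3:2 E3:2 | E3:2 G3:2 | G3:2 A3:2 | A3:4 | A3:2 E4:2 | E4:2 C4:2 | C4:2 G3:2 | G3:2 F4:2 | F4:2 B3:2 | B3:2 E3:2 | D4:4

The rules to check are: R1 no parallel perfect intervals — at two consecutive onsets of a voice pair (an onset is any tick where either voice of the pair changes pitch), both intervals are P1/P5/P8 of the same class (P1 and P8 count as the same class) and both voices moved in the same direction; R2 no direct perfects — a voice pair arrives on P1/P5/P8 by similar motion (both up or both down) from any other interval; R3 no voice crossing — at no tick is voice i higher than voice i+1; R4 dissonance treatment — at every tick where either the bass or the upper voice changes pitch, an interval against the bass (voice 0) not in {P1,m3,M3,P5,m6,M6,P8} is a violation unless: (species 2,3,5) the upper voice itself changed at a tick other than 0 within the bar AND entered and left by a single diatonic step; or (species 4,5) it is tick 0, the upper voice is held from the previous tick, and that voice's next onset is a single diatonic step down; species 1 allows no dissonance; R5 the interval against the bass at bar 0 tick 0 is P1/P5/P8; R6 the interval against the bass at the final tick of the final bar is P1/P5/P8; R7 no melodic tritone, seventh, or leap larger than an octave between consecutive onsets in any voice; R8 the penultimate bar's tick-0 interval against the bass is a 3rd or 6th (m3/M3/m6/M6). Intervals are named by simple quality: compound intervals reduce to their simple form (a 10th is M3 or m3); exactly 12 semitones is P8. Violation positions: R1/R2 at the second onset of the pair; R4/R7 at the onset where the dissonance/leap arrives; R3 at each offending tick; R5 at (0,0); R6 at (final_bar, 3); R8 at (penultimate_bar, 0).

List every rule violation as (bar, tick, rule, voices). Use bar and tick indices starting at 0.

bar 0: v0=D3 v1=D4 downbeat P8
bar 1: v0=C3 v1=F3 downbeat P4
bar 2: v0=E3 v1=E3 downbeat P1
bar 3: v0=D3 v1=G3 downbeat P4
bar 4: v0=F3 v1=A3 downbeat M3
bar 5: v0=G3 v1=A3 downbeat M2
bar 6: v0=F3 v1=E4 downbeat M7
bar 7: v0=E3 v1=C4 downbeat m6
bar 8: v0=F3 v1=G3 downbeat M2
bar 9: v0=E3 v1=F4 downbeat m2
bar 10: v0=C3 v1=B3 downbeat M7
bar 11: v0=D3 v1=D4 downbeat P8
  -> R4 @ bar 3 tick 0 v(0, 1): D3/G3 P4 untreated
  -> R4 @ bar 5 tick 0 v(0, 1): G3/A3 M2 untreated
  -> R4 @ bar 6 tick 0 v(0, 1): F3/E4 M7 untreated
  -> R4 @ bar 8 tick 0 v(0, 1): F3/G3 M2 untreated
  -> R7 @ bar 8 tick 2 v(1,): G3->F4 leap 10st
  -> R4 @ bar 9 tick 0 v(0, 1): E3/F4 m2 untreated
  -> R7 @ bar 9 tick 2 v(1,): F4->B3 leap 6st
  -> R4 @ bar 10 tick 0 v(0, 1): C3/B3 M7 untreated
  -> R8 @ bar 10 tick 0 v(0, 1): penult M7 not 3rd/6th
  -> R2 @ bar 11 tick 0 v(0, 1): C3/E3 M3 -> D3/D4 P8 similar
  -> R7 @ bar 11 tick 0 v(1,): E3->D4 leap 10st

(3, 0, R4, (0, 1))
(5, 0, R4, (0, 1))
(6, 0, R4, (0, 1))
(8, 0, R4, (0, 1))
(8, 2, R7, (1,))
(9, 0, R4, (0, 1))
(9, 2, R7, (1,))
(10, 0, R4, (0, 1))
(10, 0, R8, (0, 1))
(11, 0, R2, (0, 1))
(11, 0, R7, (1,))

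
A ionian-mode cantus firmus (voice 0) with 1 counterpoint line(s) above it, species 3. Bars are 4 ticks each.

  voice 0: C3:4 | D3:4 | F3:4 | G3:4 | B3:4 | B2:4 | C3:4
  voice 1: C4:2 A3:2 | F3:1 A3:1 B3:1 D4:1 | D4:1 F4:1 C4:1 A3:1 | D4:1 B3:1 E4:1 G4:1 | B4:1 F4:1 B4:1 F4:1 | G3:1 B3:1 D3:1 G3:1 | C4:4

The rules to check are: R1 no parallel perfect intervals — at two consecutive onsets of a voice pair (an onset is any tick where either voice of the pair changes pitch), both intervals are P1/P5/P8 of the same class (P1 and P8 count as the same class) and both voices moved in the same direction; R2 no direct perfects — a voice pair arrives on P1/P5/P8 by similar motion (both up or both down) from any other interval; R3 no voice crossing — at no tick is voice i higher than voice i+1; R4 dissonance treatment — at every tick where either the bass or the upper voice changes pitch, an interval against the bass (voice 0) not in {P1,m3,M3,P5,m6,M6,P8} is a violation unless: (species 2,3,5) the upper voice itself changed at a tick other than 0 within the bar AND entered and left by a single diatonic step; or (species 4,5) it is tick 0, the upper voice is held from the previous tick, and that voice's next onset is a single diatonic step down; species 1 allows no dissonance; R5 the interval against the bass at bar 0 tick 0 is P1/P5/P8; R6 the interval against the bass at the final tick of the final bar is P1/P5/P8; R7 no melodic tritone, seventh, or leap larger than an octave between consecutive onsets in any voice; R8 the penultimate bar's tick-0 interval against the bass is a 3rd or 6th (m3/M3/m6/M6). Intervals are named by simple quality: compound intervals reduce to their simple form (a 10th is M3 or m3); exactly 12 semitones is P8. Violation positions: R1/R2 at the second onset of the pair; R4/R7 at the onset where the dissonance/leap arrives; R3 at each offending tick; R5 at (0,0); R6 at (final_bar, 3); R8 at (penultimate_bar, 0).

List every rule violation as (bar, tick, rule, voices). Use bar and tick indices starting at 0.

(3, 0, R2, (0, 1))
(4, 0, R1, (0, 1))
(4, 1, R4, (0, 1))
(4, 1, R7, (1,))
(4, 2, R7, (1,))
(4, 3, R4, (0, 1))
(4, 3, R7, (1,))
(5, 0, R7, (1,))
(6, 0, R2, (0, 1))

bar 0: v0=C3 v1=C4 downbeat P8
bar 1: v0=D3 v1=F3 downbeat m3
bar 2: v0=F3 v1=D4 downbeat M6
bar 3: v0=G3 v1=D4 downbeat P5
bar 4: v0=B3 v1=B4 downbeat P8
bar 5: v0=B2 v1=G3 downbeat m6
bar 6: v0=C3 v1=C4 downbeat P8
  -> R2 @ bar 3 tick 0 v(0, 1): F3/A3 M3 -> G3/D4 P5 similar
  -> R1 @ bar 4 tick 0 v(0, 1): G3/G4 P8 -> B3/B4 P8 similar
  -> R4 @ bar 4 tick 1 v(0, 1): B3/F4 TT untreated
  -> R7 @ bar 4 tick 1 v(1,): B4->F4 leap 6st
  -> R7 @ bar 4 tick 2 v(1,): F4->B4 leap 6st
  -> R4 @ bar 4 tick 3 v(0, 1): B3/F4 TT untreated
  -> R7 @ bar 4 tick 3 v(1,): B4->F4 leap 6st
  -> R7 @ bar 5 tick 0 v(1,): F4->G3 leap 10st
  -> R2 @ bar 6 tick 0 v(0, 1): B2/G3 m6 -> C3/C4 P8 similar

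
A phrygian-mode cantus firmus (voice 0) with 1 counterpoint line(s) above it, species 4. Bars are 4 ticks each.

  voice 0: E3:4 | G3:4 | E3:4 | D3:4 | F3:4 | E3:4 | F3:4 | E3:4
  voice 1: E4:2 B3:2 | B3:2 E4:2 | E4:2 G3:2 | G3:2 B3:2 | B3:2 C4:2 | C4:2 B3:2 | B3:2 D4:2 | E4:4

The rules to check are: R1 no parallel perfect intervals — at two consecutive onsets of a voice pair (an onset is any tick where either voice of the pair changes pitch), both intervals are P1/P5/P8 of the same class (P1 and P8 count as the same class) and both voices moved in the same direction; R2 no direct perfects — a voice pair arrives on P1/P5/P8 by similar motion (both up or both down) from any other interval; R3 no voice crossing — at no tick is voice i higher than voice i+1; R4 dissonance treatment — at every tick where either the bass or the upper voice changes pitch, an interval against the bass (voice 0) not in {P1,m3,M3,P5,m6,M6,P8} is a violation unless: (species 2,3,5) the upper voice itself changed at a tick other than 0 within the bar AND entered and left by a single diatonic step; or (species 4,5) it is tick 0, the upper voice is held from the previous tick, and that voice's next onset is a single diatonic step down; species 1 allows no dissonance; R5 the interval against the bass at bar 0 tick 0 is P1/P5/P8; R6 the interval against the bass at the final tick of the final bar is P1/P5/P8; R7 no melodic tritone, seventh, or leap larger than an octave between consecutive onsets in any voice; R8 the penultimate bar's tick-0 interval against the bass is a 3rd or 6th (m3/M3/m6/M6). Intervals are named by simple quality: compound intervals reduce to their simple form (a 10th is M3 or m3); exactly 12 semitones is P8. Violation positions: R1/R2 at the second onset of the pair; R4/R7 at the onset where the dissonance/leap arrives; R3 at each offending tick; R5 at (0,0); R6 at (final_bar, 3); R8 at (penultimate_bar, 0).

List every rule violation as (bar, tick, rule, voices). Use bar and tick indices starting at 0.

bar 0: v0=E3 v1=E4 downbeat P8
bar 1: v0=G3 v1=B3 downbeat M3
bar 2: v0=E3 v1=E4 downbeat P8
bar 3: v0=D3 v1=G3 downbeat P4
bar 4: v0=F3 v1=B3 downbeat TT
bar 5: v0=E3 v1=C4 downbeat m6
bar 6: v0=F3 v1=B3 downbeat TT
bar 7: v0=E3 v1=E4 downbeat P8
  -> R4 @ bar 3 tick 0 v(0, 1): D3/G3 P4 untreated
  -> R4 @ bar 4 tick 0 v(0, 1): F3/B3 TT untreated
  -> R4 @ bar 6 tick 0 v(0, 1): F3/B3 TT untreated
  -> R8 @ bar 6 tick 0 v(0, 1): penult TT not 3rd/6th

(3, 0, R4, (0, 1))
(4, 0, R4, (0, 1))
(6, 0, R4, (0, 1))
(6, 0, R8, (0, 1))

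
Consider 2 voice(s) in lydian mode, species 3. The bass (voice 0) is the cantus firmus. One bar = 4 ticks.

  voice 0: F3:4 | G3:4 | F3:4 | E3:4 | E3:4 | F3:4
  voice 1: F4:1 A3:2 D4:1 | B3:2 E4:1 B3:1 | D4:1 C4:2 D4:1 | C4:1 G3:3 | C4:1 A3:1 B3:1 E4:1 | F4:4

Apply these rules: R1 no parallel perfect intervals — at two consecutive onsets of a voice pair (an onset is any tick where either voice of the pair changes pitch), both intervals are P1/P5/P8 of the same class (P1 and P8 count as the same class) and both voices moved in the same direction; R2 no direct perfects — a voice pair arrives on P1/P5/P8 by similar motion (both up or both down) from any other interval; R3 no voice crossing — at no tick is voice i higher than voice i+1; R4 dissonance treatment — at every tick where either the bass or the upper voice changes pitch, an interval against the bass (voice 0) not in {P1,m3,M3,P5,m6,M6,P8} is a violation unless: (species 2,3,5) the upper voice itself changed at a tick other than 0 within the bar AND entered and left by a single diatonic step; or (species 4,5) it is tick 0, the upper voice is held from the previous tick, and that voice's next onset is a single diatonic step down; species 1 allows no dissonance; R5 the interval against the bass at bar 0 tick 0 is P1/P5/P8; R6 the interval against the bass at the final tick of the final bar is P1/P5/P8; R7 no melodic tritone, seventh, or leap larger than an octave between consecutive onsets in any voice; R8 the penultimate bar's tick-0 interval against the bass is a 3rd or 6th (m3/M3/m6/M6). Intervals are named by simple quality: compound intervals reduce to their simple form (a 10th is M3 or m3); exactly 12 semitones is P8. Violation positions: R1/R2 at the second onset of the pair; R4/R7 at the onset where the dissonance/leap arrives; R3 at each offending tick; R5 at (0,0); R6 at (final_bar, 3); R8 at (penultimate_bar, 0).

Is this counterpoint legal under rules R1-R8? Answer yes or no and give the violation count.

bar 0: v0=F3 v1=F4 (P8)
bar 1: v0=G3 v1=B3 (M3)
bar 2: v0=F3 v1=D4 (M6)
bar 3: v0=E3 v1=C4 (m6)
bar 4: v0=E3 v1=C4 (m6)
bar 5: v0=F3 v1=F4 (P8)
  R4 @ bar4.1: E3/A3 P4 untreated
  R1 @ bar5.0: E3/E4 P8 -> F3/F4 P8 similar

No (2 violations)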